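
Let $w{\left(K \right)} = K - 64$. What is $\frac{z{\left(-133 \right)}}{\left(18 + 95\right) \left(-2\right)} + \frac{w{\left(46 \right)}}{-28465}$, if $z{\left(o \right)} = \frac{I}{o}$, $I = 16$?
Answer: $\frac{498242}{427800485} \approx 0.0011647$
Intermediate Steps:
$w{\left(K \right)} = -64 + K$
$z{\left(o \right)} = \frac{16}{o}$
$\frac{z{\left(-133 \right)}}{\left(18 + 95\right) \left(-2\right)} + \frac{w{\left(46 \right)}}{-28465} = \frac{16 \frac{1}{-133}}{\left(18 + 95\right) \left(-2\right)} + \frac{-64 + 46}{-28465} = \frac{16 \left(- \frac{1}{133}\right)}{113 \left(-2\right)} - - \frac{18}{28465} = - \frac{16}{133 \left(-226\right)} + \frac{18}{28465} = \left(- \frac{16}{133}\right) \left(- \frac{1}{226}\right) + \frac{18}{28465} = \frac{8}{15029} + \frac{18}{28465} = \frac{498242}{427800485}$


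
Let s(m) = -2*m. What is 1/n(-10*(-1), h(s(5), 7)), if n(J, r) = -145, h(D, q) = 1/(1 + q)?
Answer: -1/145 ≈ -0.0068966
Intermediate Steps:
1/n(-10*(-1), h(s(5), 7)) = 1/(-145) = -1/145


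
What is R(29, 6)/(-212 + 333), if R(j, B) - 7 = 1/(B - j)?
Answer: 160/2783 ≈ 0.057492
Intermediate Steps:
R(j, B) = 7 + 1/(B - j)
R(29, 6)/(-212 + 333) = ((1 - 7*29 + 7*6)/(6 - 1*29))/(-212 + 333) = ((1 - 203 + 42)/(6 - 29))/121 = (-160/(-23))*(1/121) = -1/23*(-160)*(1/121) = (160/23)*(1/121) = 160/2783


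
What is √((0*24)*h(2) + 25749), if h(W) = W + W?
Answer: 3*√2861 ≈ 160.46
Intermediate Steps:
h(W) = 2*W
√((0*24)*h(2) + 25749) = √((0*24)*(2*2) + 25749) = √(0*4 + 25749) = √(0 + 25749) = √25749 = 3*√2861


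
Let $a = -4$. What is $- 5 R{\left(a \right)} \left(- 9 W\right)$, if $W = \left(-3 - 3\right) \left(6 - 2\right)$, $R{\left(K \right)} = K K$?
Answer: $-17280$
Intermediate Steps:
$R{\left(K \right)} = K^{2}$
$W = -24$ ($W = \left(-6\right) 4 = -24$)
$- 5 R{\left(a \right)} \left(- 9 W\right) = - 5 \left(-4\right)^{2} \left(\left(-9\right) \left(-24\right)\right) = \left(-5\right) 16 \cdot 216 = \left(-80\right) 216 = -17280$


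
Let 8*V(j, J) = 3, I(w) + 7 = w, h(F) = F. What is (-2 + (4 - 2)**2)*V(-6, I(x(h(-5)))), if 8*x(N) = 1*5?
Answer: 3/4 ≈ 0.75000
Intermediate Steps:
x(N) = 5/8 (x(N) = (1*5)/8 = (1/8)*5 = 5/8)
I(w) = -7 + w
V(j, J) = 3/8 (V(j, J) = (1/8)*3 = 3/8)
(-2 + (4 - 2)**2)*V(-6, I(x(h(-5)))) = (-2 + (4 - 2)**2)*(3/8) = (-2 + 2**2)*(3/8) = (-2 + 4)*(3/8) = 2*(3/8) = 3/4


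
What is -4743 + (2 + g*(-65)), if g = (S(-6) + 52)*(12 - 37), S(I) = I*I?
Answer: 138259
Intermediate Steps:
S(I) = I²
g = -2200 (g = ((-6)² + 52)*(12 - 37) = (36 + 52)*(-25) = 88*(-25) = -2200)
-4743 + (2 + g*(-65)) = -4743 + (2 - 2200*(-65)) = -4743 + (2 + 143000) = -4743 + 143002 = 138259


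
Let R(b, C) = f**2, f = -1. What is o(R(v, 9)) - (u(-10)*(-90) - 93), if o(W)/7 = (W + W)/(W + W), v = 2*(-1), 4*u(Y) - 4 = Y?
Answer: -35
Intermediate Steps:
u(Y) = 1 + Y/4
v = -2
R(b, C) = 1 (R(b, C) = (-1)**2 = 1)
o(W) = 7 (o(W) = 7*((W + W)/(W + W)) = 7*((2*W)/((2*W))) = 7*((2*W)*(1/(2*W))) = 7*1 = 7)
o(R(v, 9)) - (u(-10)*(-90) - 93) = 7 - ((1 + (1/4)*(-10))*(-90) - 93) = 7 - ((1 - 5/2)*(-90) - 93) = 7 - (-3/2*(-90) - 93) = 7 - (135 - 93) = 7 - 1*42 = 7 - 42 = -35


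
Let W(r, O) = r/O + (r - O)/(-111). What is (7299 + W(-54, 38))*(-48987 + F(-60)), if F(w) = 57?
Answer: -251049098020/703 ≈ -3.5711e+8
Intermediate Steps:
W(r, O) = -r/111 + O/111 + r/O (W(r, O) = r/O + (r - O)*(-1/111) = r/O + (-r/111 + O/111) = -r/111 + O/111 + r/O)
(7299 + W(-54, 38))*(-48987 + F(-60)) = (7299 + (-54 + (1/111)*38*(38 - 1*(-54)))/38)*(-48987 + 57) = (7299 + (-54 + (1/111)*38*(38 + 54))/38)*(-48930) = (7299 + (-54 + (1/111)*38*92)/38)*(-48930) = (7299 + (-54 + 3496/111)/38)*(-48930) = (7299 + (1/38)*(-2498/111))*(-48930) = (7299 - 1249/2109)*(-48930) = (15392342/2109)*(-48930) = -251049098020/703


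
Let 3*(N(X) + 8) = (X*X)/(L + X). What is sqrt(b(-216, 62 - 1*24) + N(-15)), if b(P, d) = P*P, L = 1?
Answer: sqrt(9141958)/14 ≈ 215.97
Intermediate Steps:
b(P, d) = P**2
N(X) = -8 + X**2/(3*(1 + X)) (N(X) = -8 + ((X*X)/(1 + X))/3 = -8 + (X**2/(1 + X))/3 = -8 + X**2/(3*(1 + X)))
sqrt(b(-216, 62 - 1*24) + N(-15)) = sqrt((-216)**2 + (-24 + (-15)**2 - 24*(-15))/(3*(1 - 15))) = sqrt(46656 + (1/3)*(-24 + 225 + 360)/(-14)) = sqrt(46656 + (1/3)*(-1/14)*561) = sqrt(46656 - 187/14) = sqrt(652997/14) = sqrt(9141958)/14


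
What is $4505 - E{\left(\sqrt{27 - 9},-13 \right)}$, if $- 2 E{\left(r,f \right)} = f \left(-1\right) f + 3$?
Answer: $4422$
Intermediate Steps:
$E{\left(r,f \right)} = - \frac{3}{2} + \frac{f^{2}}{2}$ ($E{\left(r,f \right)} = - \frac{f \left(-1\right) f + 3}{2} = - \frac{- f f + 3}{2} = - \frac{- f^{2} + 3}{2} = - \frac{3 - f^{2}}{2} = - \frac{3}{2} + \frac{f^{2}}{2}$)
$4505 - E{\left(\sqrt{27 - 9},-13 \right)} = 4505 - \left(- \frac{3}{2} + \frac{\left(-13\right)^{2}}{2}\right) = 4505 - \left(- \frac{3}{2} + \frac{1}{2} \cdot 169\right) = 4505 - \left(- \frac{3}{2} + \frac{169}{2}\right) = 4505 - 83 = 4422$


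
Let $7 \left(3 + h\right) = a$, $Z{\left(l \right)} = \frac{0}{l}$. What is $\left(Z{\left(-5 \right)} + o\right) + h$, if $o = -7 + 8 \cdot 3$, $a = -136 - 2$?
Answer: $- \frac{40}{7} \approx -5.7143$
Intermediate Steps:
$a = -138$
$Z{\left(l \right)} = 0$
$h = - \frac{159}{7}$ ($h = -3 + \frac{1}{7} \left(-138\right) = -3 - \frac{138}{7} = - \frac{159}{7} \approx -22.714$)
$o = 17$ ($o = -7 + 24 = 17$)
$\left(Z{\left(-5 \right)} + o\right) + h = \left(0 + 17\right) - \frac{159}{7} = 17 - \frac{159}{7} = - \frac{40}{7}$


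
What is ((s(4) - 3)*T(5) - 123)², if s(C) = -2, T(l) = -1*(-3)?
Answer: 19044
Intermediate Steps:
T(l) = 3
((s(4) - 3)*T(5) - 123)² = ((-2 - 3)*3 - 123)² = (-5*3 - 123)² = (-15 - 123)² = (-138)² = 19044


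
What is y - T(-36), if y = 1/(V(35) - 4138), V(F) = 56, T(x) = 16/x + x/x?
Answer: -20419/36738 ≈ -0.55580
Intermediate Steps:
T(x) = 1 + 16/x (T(x) = 16/x + 1 = 1 + 16/x)
y = -1/4082 (y = 1/(56 - 4138) = 1/(-4082) = -1/4082 ≈ -0.00024498)
y - T(-36) = -1/4082 - (16 - 36)/(-36) = -1/4082 - (-1)*(-20)/36 = -1/4082 - 1*5/9 = -1/4082 - 5/9 = -20419/36738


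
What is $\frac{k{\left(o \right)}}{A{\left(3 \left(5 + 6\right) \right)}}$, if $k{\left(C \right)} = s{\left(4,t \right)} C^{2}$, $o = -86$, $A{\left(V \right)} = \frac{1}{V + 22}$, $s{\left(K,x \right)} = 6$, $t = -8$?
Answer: $2440680$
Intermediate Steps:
$A{\left(V \right)} = \frac{1}{22 + V}$
$k{\left(C \right)} = 6 C^{2}$
$\frac{k{\left(o \right)}}{A{\left(3 \left(5 + 6\right) \right)}} = \frac{6 \left(-86\right)^{2}}{\frac{1}{22 + 3 \left(5 + 6\right)}} = \frac{6 \cdot 7396}{\frac{1}{22 + 3 \cdot 11}} = \frac{44376}{\frac{1}{22 + 33}} = \frac{44376}{\frac{1}{55}} = 44376 \frac{1}{\frac{1}{55}} = 44376 \cdot 55 = 2440680$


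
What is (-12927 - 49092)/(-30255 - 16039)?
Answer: 62019/46294 ≈ 1.3397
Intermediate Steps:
(-12927 - 49092)/(-30255 - 16039) = -62019/(-46294) = -62019*(-1/46294) = 62019/46294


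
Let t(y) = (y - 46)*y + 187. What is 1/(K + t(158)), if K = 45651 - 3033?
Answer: 1/60501 ≈ 1.6529e-5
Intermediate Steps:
t(y) = 187 + y*(-46 + y) (t(y) = (-46 + y)*y + 187 = y*(-46 + y) + 187 = 187 + y*(-46 + y))
K = 42618
1/(K + t(158)) = 1/(42618 + (187 + 158² - 46*158)) = 1/(42618 + (187 + 24964 - 7268)) = 1/(42618 + 17883) = 1/60501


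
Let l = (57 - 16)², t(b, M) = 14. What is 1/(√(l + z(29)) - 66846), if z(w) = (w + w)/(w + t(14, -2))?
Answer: -2874378/192140599447 - √3110663/192140599447 ≈ -1.4969e-5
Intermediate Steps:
l = 1681 (l = 41² = 1681)
z(w) = 2*w/(14 + w) (z(w) = (w + w)/(w + 14) = (2*w)/(14 + w) = 2*w/(14 + w))
1/(√(l + z(29)) - 66846) = 1/(√(1681 + 2*29/(14 + 29)) - 66846) = 1/(√(1681 + 2*29/43) - 66846) = 1/(√(1681 + 2*29*(1/43)) - 66846) = 1/(√(1681 + 58/43) - 66846) = 1/(√(72341/43) - 66846) = 1/(√3110663/43 - 66846) = 1/(-66846 + √3110663/43)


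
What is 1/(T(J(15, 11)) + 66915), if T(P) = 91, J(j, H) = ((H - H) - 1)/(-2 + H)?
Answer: 1/67006 ≈ 1.4924e-5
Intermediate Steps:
J(j, H) = -1/(-2 + H) (J(j, H) = (0 - 1)/(-2 + H) = -1/(-2 + H))
1/(T(J(15, 11)) + 66915) = 1/(91 + 66915) = 1/67006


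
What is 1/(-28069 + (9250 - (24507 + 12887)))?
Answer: -1/56213 ≈ -1.7789e-5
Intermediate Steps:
1/(-28069 + (9250 - (24507 + 12887))) = 1/(-28069 + (9250 - 1*37394)) = 1/(-28069 + (9250 - 37394)) = 1/(-28069 - 28144) = 1/(-56213) = -1/56213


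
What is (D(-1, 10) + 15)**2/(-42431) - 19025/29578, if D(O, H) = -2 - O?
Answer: -813047063/1255024118 ≈ -0.64783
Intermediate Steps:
(D(-1, 10) + 15)**2/(-42431) - 19025/29578 = ((-2 - 1*(-1)) + 15)**2/(-42431) - 19025/29578 = ((-2 + 1) + 15)**2*(-1/42431) - 19025*1/29578 = (-1 + 15)**2*(-1/42431) - 19025/29578 = 14**2*(-1/42431) - 19025/29578 = 196*(-1/42431) - 19025/29578 = -196/42431 - 19025/29578 = -813047063/1255024118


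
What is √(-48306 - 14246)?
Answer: 2*I*√15638 ≈ 250.1*I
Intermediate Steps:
√(-48306 - 14246) = √(-62552) = 2*I*√15638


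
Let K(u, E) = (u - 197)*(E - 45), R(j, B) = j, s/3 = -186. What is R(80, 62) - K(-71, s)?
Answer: -161524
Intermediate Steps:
s = -558 (s = 3*(-186) = -558)
K(u, E) = (-197 + u)*(-45 + E)
R(80, 62) - K(-71, s) = 80 - (8865 - 197*(-558) - 45*(-71) - 558*(-71)) = 80 - (8865 + 109926 + 3195 + 39618) = 80 - 1*161604 = 80 - 161604 = -161524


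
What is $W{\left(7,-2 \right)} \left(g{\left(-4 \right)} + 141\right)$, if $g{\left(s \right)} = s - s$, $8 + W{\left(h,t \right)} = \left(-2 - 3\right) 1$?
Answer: $-1833$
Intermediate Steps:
$W{\left(h,t \right)} = -13$ ($W{\left(h,t \right)} = -8 + \left(-2 - 3\right) 1 = -8 - 5 = -13$)
$g{\left(s \right)} = 0$
$W{\left(7,-2 \right)} \left(g{\left(-4 \right)} + 141\right) = - 13 \left(0 + 141\right) = \left(-13\right) 141 = -1833$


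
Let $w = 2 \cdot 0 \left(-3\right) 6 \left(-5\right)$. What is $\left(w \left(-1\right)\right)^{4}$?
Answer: $0$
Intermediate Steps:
$w = 0$ ($w = 0 \left(-3\right) \left(-30\right) = 0 \left(-30\right) = 0$)
$\left(w \left(-1\right)\right)^{4} = \left(0 \left(-1\right)\right)^{4} = 0^{4} = 0$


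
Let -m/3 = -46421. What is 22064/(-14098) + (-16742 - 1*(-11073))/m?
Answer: -225187171/140237841 ≈ -1.6058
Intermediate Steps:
m = 139263 (m = -3*(-46421) = 139263)
22064/(-14098) + (-16742 - 1*(-11073))/m = 22064/(-14098) + (-16742 - 1*(-11073))/139263 = 22064*(-1/14098) + (-16742 + 11073)*(1/139263) = -1576/1007 - 5669*1/139263 = -1576/1007 - 5669/139263 = -225187171/140237841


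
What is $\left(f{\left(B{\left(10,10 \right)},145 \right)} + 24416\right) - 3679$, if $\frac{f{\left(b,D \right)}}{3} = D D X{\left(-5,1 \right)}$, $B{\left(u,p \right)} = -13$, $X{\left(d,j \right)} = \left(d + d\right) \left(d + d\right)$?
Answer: $6328237$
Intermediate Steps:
$X{\left(d,j \right)} = 4 d^{2}$ ($X{\left(d,j \right)} = 2 d 2 d = 4 d^{2}$)
$f{\left(b,D \right)} = 300 D^{2}$ ($f{\left(b,D \right)} = 3 D D 4 \left(-5\right)^{2} = 3 D^{2} \cdot 4 \cdot 25 = 3 D^{2} \cdot 100 = 3 \cdot 100 D^{2} = 300 D^{2}$)
$\left(f{\left(B{\left(10,10 \right)},145 \right)} + 24416\right) - 3679 = \left(300 \cdot 145^{2} + 24416\right) - 3679 = \left(300 \cdot 21025 + 24416\right) - 3679 = \left(6307500 + 24416\right) - 3679 = 6331916 - 3679 = 6328237$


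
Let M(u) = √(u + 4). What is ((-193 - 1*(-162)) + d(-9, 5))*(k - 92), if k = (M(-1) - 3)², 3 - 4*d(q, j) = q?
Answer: 2240 + 168*√3 ≈ 2531.0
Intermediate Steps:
d(q, j) = ¾ - q/4
M(u) = √(4 + u)
k = (-3 + √3)² (k = (√(4 - 1) - 3)² = (√3 - 3)² = (-3 + √3)² ≈ 1.6077)
((-193 - 1*(-162)) + d(-9, 5))*(k - 92) = ((-193 - 1*(-162)) + (¾ - ¼*(-9)))*((3 - √3)² - 92) = ((-193 + 162) + (¾ + 9/4))*(-92 + (3 - √3)²) = (-31 + 3)*(-92 + (3 - √3)²) = -28*(-92 + (3 - √3)²) = 2576 - 28*(3 - √3)²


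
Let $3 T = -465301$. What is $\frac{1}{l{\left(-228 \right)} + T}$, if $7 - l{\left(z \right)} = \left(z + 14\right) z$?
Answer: $- \frac{3}{611656} \approx -4.9047 \cdot 10^{-6}$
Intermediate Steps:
$l{\left(z \right)} = 7 - z \left(14 + z\right)$ ($l{\left(z \right)} = 7 - \left(z + 14\right) z = 7 - \left(14 + z\right) z = 7 - z \left(14 + z\right)$)
$T = - \frac{465301}{3}$ ($T = \frac{1}{3} \left(-465301\right) = - \frac{465301}{3} \approx -1.551 \cdot 10^{5}$)
$\frac{1}{l{\left(-228 \right)} + T} = \frac{1}{\left(7 - \left(-228\right)^{2} - -3192\right) - \frac{465301}{3}} = \frac{1}{\left(7 - 51984 + 3192\right) - \frac{465301}{3}} = \frac{1}{-48785 - \frac{465301}{3}} = \frac{1}{- \frac{611656}{3}} = - \frac{3}{611656}$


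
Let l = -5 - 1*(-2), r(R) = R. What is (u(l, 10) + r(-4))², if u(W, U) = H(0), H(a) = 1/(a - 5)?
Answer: 441/25 ≈ 17.640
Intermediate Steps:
l = -3 (l = -5 + 2 = -3)
H(a) = 1/(-5 + a)
u(W, U) = -⅕ (u(W, U) = 1/(-5 + 0) = 1/(-5) = -⅕)
(u(l, 10) + r(-4))² = (-⅕ - 4)² = (-21/5)² = 441/25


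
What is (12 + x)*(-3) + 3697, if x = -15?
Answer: 3706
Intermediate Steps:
(12 + x)*(-3) + 3697 = (12 - 15)*(-3) + 3697 = -3*(-3) + 3697 = 9 + 3697 = 3706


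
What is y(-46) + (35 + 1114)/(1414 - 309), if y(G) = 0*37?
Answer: 1149/1105 ≈ 1.0398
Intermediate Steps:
y(G) = 0
y(-46) + (35 + 1114)/(1414 - 309) = 0 + (35 + 1114)/(1414 - 309) = 0 + 1149/1105 = 1149/1105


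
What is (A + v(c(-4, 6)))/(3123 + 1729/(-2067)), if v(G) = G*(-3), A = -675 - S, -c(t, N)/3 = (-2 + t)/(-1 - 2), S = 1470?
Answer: -338193/496424 ≈ -0.68126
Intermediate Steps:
c(t, N) = -2 + t (c(t, N) = -3*(-2 + t)/(-1 - 2) = -3*(-2 + t)/(-3) = -3*(-2 + t)*(-1)/3 = -3*(⅔ - t/3) = -2 + t)
A = -2145 (A = -675 - 1*1470 = -675 - 1470 = -2145)
v(G) = -3*G
(A + v(c(-4, 6)))/(3123 + 1729/(-2067)) = (-2145 - 3*(-2 - 4))/(3123 + 1729/(-2067)) = (-2145 - 3*(-6))/(3123 + 1729*(-1/2067)) = (-2145 + 18)/(3123 - 133/159) = -2127/496424/159 = -2127*159/496424 = -338193/496424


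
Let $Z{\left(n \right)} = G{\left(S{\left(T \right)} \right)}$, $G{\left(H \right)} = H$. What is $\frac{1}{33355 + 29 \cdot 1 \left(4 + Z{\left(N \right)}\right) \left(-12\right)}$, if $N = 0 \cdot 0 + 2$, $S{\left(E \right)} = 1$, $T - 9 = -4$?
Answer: $\frac{1}{31615} \approx 3.1631 \cdot 10^{-5}$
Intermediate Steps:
$T = 5$ ($T = 9 - 4 = 5$)
$N = 2$ ($N = 0 + 2 = 2$)
$Z{\left(n \right)} = 1$
$\frac{1}{33355 + 29 \cdot 1 \left(4 + Z{\left(N \right)}\right) \left(-12\right)} = \frac{1}{33355 + 29 \cdot 1 \left(4 + 1\right) \left(-12\right)} = \frac{1}{33355 + 29 \cdot 1 \cdot 5 \left(-12\right)} = \frac{1}{33355 + 29 \cdot 5 \left(-12\right)} = \frac{1}{33355 + 145 \left(-12\right)} = \frac{1}{33355 - 1740} = \frac{1}{31615}$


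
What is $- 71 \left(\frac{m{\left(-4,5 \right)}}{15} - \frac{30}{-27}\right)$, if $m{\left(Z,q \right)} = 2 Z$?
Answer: $- \frac{1846}{45} \approx -41.022$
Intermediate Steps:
$- 71 \left(\frac{m{\left(-4,5 \right)}}{15} - \frac{30}{-27}\right) = - 71 \left(\frac{2 \left(-4\right)}{15} - \frac{30}{-27}\right) = - 71 \left(\left(-8\right) \frac{1}{15} - - \frac{10}{9}\right) = - 71 \left(- \frac{8}{15} + \frac{10}{9}\right) = \left(-71\right) \frac{26}{45} = - \frac{1846}{45}$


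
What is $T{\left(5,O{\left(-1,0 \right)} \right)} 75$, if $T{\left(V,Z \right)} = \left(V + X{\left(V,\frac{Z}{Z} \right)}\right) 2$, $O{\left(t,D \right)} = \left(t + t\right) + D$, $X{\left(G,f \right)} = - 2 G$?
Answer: $-750$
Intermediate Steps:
$O{\left(t,D \right)} = D + 2 t$ ($O{\left(t,D \right)} = 2 t + D = D + 2 t$)
$T{\left(V,Z \right)} = - 2 V$ ($T{\left(V,Z \right)} = \left(V - 2 V\right) 2 = - V 2 = - 2 V$)
$T{\left(5,O{\left(-1,0 \right)} \right)} 75 = \left(-2\right) 5 \cdot 75 = \left(-10\right) 75 = -750$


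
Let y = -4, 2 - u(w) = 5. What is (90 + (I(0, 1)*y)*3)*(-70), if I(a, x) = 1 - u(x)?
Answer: -2940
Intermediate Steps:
u(w) = -3 (u(w) = 2 - 1*5 = 2 - 5 = -3)
I(a, x) = 4 (I(a, x) = 1 - 1*(-3) = 1 + 3 = 4)
(90 + (I(0, 1)*y)*3)*(-70) = (90 + (4*(-4))*3)*(-70) = (90 - 16*3)*(-70) = (90 - 48)*(-70) = 42*(-70) = -2940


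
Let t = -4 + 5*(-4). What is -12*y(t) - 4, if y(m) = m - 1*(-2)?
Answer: 260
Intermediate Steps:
t = -24 (t = -4 - 20 = -24)
y(m) = 2 + m (y(m) = m + 2 = 2 + m)
-12*y(t) - 4 = -12*(2 - 24) - 4 = -12*(-22) - 4 = 264 - 4 = 260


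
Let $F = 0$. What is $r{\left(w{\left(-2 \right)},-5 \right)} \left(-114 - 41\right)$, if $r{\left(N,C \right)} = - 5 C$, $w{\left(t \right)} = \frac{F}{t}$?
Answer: $-3875$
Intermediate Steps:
$w{\left(t \right)} = 0$ ($w{\left(t \right)} = \frac{0}{t} = 0$)
$r{\left(w{\left(-2 \right)},-5 \right)} \left(-114 - 41\right) = \left(-5\right) \left(-5\right) \left(-114 - 41\right) = 25 \left(-155\right) = -3875$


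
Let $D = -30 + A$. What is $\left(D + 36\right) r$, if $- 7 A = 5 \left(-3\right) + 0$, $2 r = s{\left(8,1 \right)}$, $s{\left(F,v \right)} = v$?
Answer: $\frac{57}{14} \approx 4.0714$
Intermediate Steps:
$r = \frac{1}{2}$ ($r = \frac{1}{2} \cdot 1 = \frac{1}{2} \approx 0.5$)
$A = \frac{15}{7}$ ($A = - \frac{5 \left(-3\right) + 0}{7} = - \frac{-15 + 0}{7} = \left(- \frac{1}{7}\right) \left(-15\right) = \frac{15}{7} \approx 2.1429$)
$D = - \frac{195}{7}$ ($D = -30 + \frac{15}{7} = - \frac{195}{7} \approx -27.857$)
$\left(D + 36\right) r = \left(- \frac{195}{7} + 36\right) \frac{1}{2} = \frac{57}{7} \cdot \frac{1}{2} = \frac{57}{14}$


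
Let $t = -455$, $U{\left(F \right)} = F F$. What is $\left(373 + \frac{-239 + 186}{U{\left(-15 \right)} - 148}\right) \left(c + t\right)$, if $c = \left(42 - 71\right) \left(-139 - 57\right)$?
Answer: $\frac{21414996}{11} \approx 1.9468 \cdot 10^{6}$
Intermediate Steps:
$U{\left(F \right)} = F^{2}$
$c = 5684$ ($c = \left(-29\right) \left(-196\right) = 5684$)
$\left(373 + \frac{-239 + 186}{U{\left(-15 \right)} - 148}\right) \left(c + t\right) = \left(373 + \frac{-239 + 186}{\left(-15\right)^{2} - 148}\right) \left(5684 - 455\right) = \left(373 - \frac{53}{225 - 148}\right) 5229 = \left(373 - \frac{53}{77}\right) 5229 = \frac{28668}{77} \cdot 5229 = \frac{21414996}{11}$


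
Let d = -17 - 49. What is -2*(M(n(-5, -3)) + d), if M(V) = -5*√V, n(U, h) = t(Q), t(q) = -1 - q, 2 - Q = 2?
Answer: 132 + 10*I ≈ 132.0 + 10.0*I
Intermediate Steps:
Q = 0 (Q = 2 - 1*2 = 2 - 2 = 0)
n(U, h) = -1 (n(U, h) = -1 - 1*0 = -1 + 0 = -1)
d = -66
-2*(M(n(-5, -3)) + d) = -2*(-5*I - 66) = -2*(-66 - 5*I) = 132 + 10*I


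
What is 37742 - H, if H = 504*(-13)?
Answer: 44294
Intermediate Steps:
H = -6552
37742 - H = 37742 - 1*(-6552) = 37742 + 6552 = 44294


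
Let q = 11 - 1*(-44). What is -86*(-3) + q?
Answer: 313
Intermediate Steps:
q = 55 (q = 11 + 44 = 55)
-86*(-3) + q = -86*(-3) + 55 = 258 + 55 = 313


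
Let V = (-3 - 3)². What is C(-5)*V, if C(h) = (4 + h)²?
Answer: 36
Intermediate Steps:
V = 36 (V = (-6)² = 36)
C(-5)*V = (4 - 5)²*36 = (-1)²*36 = 1*36 = 36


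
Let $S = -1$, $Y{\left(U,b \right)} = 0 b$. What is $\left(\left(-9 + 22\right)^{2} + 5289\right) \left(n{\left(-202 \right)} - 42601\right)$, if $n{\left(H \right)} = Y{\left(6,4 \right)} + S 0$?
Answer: $-232516258$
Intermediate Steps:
$Y{\left(U,b \right)} = 0$
$n{\left(H \right)} = 0$ ($n{\left(H \right)} = 0 - 0 = 0 + 0 = 0$)
$\left(\left(-9 + 22\right)^{2} + 5289\right) \left(n{\left(-202 \right)} - 42601\right) = \left(\left(-9 + 22\right)^{2} + 5289\right) \left(0 - 42601\right) = \left(13^{2} + 5289\right) \left(-42601\right) = \left(169 + 5289\right) \left(-42601\right) = 5458 \left(-42601\right) = -232516258$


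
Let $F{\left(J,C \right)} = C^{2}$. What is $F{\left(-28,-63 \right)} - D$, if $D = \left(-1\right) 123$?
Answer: $4092$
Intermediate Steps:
$D = -123$
$F{\left(-28,-63 \right)} - D = \left(-63\right)^{2} - -123 = 3969 + 123 = 4092$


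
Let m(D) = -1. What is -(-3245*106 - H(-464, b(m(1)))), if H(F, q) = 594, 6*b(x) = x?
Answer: 344564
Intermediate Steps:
b(x) = x/6
-(-3245*106 - H(-464, b(m(1)))) = -(-3245*106 - 1*594) = -(-343970 - 594) = -1*(-344564) = 344564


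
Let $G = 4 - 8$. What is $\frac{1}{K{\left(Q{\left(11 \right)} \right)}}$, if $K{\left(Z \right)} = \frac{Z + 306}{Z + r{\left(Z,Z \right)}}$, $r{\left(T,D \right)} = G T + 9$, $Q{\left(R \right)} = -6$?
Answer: $\frac{9}{100} \approx 0.09$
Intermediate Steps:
$G = -4$ ($G = 4 - 8 = -4$)
$r{\left(T,D \right)} = 9 - 4 T$ ($r{\left(T,D \right)} = - 4 T + 9 = 9 - 4 T$)
$K{\left(Z \right)} = \frac{306 + Z}{9 - 3 Z}$ ($K{\left(Z \right)} = \frac{Z + 306}{Z - \left(-9 + 4 Z\right)} = \frac{306 + Z}{9 - 3 Z}$)
$\frac{1}{K{\left(Q{\left(11 \right)} \right)}} = \frac{1}{\frac{1}{3} \frac{1}{-3 - 6} \left(-306 - -6\right)} = \frac{1}{\frac{1}{3} \frac{1}{-9} \left(-306 + 6\right)} = \frac{1}{\frac{1}{3} \left(- \frac{1}{9}\right) \left(-300\right)} = \frac{1}{\frac{100}{9}} = \frac{9}{100}$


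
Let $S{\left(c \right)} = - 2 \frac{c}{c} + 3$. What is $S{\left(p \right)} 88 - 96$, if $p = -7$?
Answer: $-8$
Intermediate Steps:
$S{\left(c \right)} = 1$ ($S{\left(c \right)} = \left(-2\right) 1 + 3 = -2 + 3 = 1$)
$S{\left(p \right)} 88 - 96 = 1 \cdot 88 - 96 = 88 - 96 = -8$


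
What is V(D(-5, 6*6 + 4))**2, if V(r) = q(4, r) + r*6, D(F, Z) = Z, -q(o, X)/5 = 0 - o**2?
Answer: 102400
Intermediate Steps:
q(o, X) = 5*o**2 (q(o, X) = -5*(0 - o**2) = -(-5)*o**2 = 5*o**2)
V(r) = 80 + 6*r (V(r) = 5*4**2 + r*6 = 5*16 + 6*r = 80 + 6*r)
V(D(-5, 6*6 + 4))**2 = (80 + 6*(6*6 + 4))**2 = (80 + 6*(36 + 4))**2 = (80 + 6*40)**2 = (80 + 240)**2 = 320**2 = 102400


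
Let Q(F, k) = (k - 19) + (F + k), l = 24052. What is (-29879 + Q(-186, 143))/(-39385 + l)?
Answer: 29798/15333 ≈ 1.9434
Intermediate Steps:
Q(F, k) = -19 + F + 2*k (Q(F, k) = (-19 + k) + (F + k) = -19 + F + 2*k)
(-29879 + Q(-186, 143))/(-39385 + l) = (-29879 + (-19 - 186 + 2*143))/(-39385 + 24052) = (-29879 + (-19 - 186 + 286))/(-15333) = (-29879 + 81)*(-1/15333) = -29798*(-1/15333) = 29798/15333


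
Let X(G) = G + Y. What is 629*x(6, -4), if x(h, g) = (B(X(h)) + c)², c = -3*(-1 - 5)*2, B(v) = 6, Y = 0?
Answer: 1109556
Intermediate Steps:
X(G) = G (X(G) = G + 0 = G)
c = 36 (c = -3*(-6)*2 = 18*2 = 36)
x(h, g) = 1764 (x(h, g) = (6 + 36)² = 42² = 1764)
629*x(6, -4) = 629*1764 = 1109556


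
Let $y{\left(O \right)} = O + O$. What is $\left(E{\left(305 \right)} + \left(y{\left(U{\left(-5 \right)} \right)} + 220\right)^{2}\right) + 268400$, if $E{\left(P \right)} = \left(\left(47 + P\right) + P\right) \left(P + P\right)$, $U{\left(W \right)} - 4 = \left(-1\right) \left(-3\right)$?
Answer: $723926$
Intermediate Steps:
$U{\left(W \right)} = 7$ ($U{\left(W \right)} = 4 - -3 = 4 + 3 = 7$)
$y{\left(O \right)} = 2 O$
$E{\left(P \right)} = 2 P \left(47 + 2 P\right)$ ($E{\left(P \right)} = \left(47 + 2 P\right) 2 P = 2 P \left(47 + 2 P\right)$)
$\left(E{\left(305 \right)} + \left(y{\left(U{\left(-5 \right)} \right)} + 220\right)^{2}\right) + 268400 = \left(2 \cdot 305 \left(47 + 2 \cdot 305\right) + \left(2 \cdot 7 + 220\right)^{2}\right) + 268400 = \left(2 \cdot 305 \left(47 + 610\right) + \left(14 + 220\right)^{2}\right) + 268400 = \left(2 \cdot 305 \cdot 657 + 234^{2}\right) + 268400 = \left(400770 + 54756\right) + 268400 = 455526 + 268400 = 723926$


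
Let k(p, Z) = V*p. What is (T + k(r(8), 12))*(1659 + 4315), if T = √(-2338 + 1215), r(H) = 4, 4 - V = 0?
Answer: 95584 + 5974*I*√1123 ≈ 95584.0 + 2.002e+5*I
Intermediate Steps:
V = 4 (V = 4 - 1*0 = 4 + 0 = 4)
k(p, Z) = 4*p
T = I*√1123 (T = √(-1123) = I*√1123 ≈ 33.511*I)
(T + k(r(8), 12))*(1659 + 4315) = (I*√1123 + 4*4)*(1659 + 4315) = (I*√1123 + 16)*5974 = (16 + I*√1123)*5974 = 95584 + 5974*I*√1123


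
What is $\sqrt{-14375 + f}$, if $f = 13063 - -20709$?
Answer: $\sqrt{19397} \approx 139.27$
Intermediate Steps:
$f = 33772$ ($f = 13063 + 20709 = 33772$)
$\sqrt{-14375 + f} = \sqrt{-14375 + 33772} = \sqrt{19397}$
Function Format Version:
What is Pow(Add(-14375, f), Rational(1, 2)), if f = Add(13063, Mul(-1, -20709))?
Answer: Pow(19397, Rational(1, 2)) ≈ 139.27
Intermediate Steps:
f = 33772 (f = Add(13063, 20709) = 33772)
Pow(Add(-14375, f), Rational(1, 2)) = Pow(Add(-14375, 33772), Rational(1, 2)) = Pow(19397, Rational(1, 2))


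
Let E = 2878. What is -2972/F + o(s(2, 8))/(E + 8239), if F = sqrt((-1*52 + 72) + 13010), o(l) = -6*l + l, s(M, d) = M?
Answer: -10/11117 - 1486*sqrt(13030)/6515 ≈ -26.037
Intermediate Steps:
o(l) = -5*l
F = sqrt(13030) (F = sqrt((-52 + 72) + 13010) = sqrt(20 + 13010) = sqrt(13030) ≈ 114.15)
-2972/F + o(s(2, 8))/(E + 8239) = -2972*sqrt(13030)/13030 + (-5*2)/(2878 + 8239) = -1486*sqrt(13030)/6515 - 10/11117 = -10/11117 - 1486*sqrt(13030)/6515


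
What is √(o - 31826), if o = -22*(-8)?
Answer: 5*I*√1266 ≈ 177.9*I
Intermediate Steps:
o = 176
√(o - 31826) = √(176 - 31826) = √(-31650) = 5*I*√1266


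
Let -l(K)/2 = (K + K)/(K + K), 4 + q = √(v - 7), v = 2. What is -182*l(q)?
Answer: 364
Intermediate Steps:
q = -4 + I*√5 (q = -4 + √(2 - 7) = -4 + √(-5) = -4 + I*√5 ≈ -4.0 + 2.2361*I)
l(K) = -2 (l(K) = -2*(K + K)/(K + K) = -2*2*K/(2*K) = -2*2*K*1/(2*K) = -2*1 = -2)
-182*l(q) = -182*(-2) = 364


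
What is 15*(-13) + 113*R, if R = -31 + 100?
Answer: 7602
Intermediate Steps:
R = 69
15*(-13) + 113*R = 15*(-13) + 113*69 = -195 + 7797 = 7602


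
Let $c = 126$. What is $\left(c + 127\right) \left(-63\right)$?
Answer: $-15939$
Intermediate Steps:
$\left(c + 127\right) \left(-63\right) = \left(126 + 127\right) \left(-63\right) = 253 \left(-63\right) = -15939$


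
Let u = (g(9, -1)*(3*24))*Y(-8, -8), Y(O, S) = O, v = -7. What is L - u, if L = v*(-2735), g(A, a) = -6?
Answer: 15689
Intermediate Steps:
u = 3456 (u = -18*24*(-8) = -6*72*(-8) = -432*(-8) = 3456)
L = 19145 (L = -7*(-2735) = 19145)
L - u = 19145 - 1*3456 = 19145 - 3456 = 15689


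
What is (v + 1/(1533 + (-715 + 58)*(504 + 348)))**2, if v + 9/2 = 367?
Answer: 163796232951505729/1246487397444 ≈ 1.3141e+5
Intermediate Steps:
v = 725/2 (v = -9/2 + 367 = 725/2 ≈ 362.50)
(v + 1/(1533 + (-715 + 58)*(504 + 348)))**2 = (725/2 + 1/(1533 + (-715 + 58)*(504 + 348)))**2 = (725/2 + 1/(1533 - 657*852))**2 = (725/2 + 1/(1533 - 559764))**2 = (725/2 + 1/(-558231))**2 = (725/2 - 1/558231)**2 = (404717473/1116462)**2 = 163796232951505729/1246487397444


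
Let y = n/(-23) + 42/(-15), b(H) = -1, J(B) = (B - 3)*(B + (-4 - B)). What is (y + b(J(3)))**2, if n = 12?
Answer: 247009/13225 ≈ 18.677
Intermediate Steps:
J(B) = 12 - 4*B (J(B) = (-3 + B)*(-4) = 12 - 4*B)
y = -382/115 (y = 12/(-23) + 42/(-15) = 12*(-1/23) + 42*(-1/15) = -12/23 - 14/5 = -382/115 ≈ -3.3217)
(y + b(J(3)))**2 = (-382/115 - 1)**2 = (-497/115)**2 = 247009/13225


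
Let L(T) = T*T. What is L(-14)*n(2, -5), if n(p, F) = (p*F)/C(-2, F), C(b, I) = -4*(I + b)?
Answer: -70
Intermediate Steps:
C(b, I) = -4*I - 4*b
L(T) = T²
n(p, F) = F*p/(8 - 4*F) (n(p, F) = (p*F)/(-4*F - 4*(-2)) = (F*p)/(-4*F + 8) = (F*p)/(8 - 4*F) = F*p/(8 - 4*F))
L(-14)*n(2, -5) = (-14)²*(-1*(-5)*2/(-8 + 4*(-5))) = 196*(-1*(-5)*2/(-8 - 20)) = 196*(-1*(-5)*2/(-28)) = 196*(-1*(-5)*2*(-1/28)) = 196*(-5/14) = -70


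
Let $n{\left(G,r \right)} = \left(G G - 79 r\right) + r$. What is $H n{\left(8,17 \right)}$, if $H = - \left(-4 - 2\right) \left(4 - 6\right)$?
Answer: $15144$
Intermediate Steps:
$n{\left(G,r \right)} = G^{2} - 78 r$ ($n{\left(G,r \right)} = \left(G^{2} - 79 r\right) + r = G^{2} - 78 r$)
$H = -12$ ($H = - \left(-6\right) \left(-2\right) = \left(-1\right) 12 = -12$)
$H n{\left(8,17 \right)} = - 12 \left(8^{2} - 1326\right) = - 12 \left(64 - 1326\right) = \left(-12\right) \left(-1262\right) = 15144$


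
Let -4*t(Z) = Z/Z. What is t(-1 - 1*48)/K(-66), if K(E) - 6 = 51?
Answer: -1/228 ≈ -0.0043860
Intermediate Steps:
K(E) = 57 (K(E) = 6 + 51 = 57)
t(Z) = -¼ (t(Z) = -Z/(4*Z) = -¼*1 = -¼)
t(-1 - 1*48)/K(-66) = -¼/57 = -¼*1/57 = -1/228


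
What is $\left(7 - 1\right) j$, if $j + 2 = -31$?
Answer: $-198$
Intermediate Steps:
$j = -33$ ($j = -2 - 31 = -33$)
$\left(7 - 1\right) j = \left(7 - 1\right) \left(-33\right) = 6 \left(-33\right) = -198$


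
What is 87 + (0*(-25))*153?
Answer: 87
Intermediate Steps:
87 + (0*(-25))*153 = 87 + 0*153 = 87 + 0 = 87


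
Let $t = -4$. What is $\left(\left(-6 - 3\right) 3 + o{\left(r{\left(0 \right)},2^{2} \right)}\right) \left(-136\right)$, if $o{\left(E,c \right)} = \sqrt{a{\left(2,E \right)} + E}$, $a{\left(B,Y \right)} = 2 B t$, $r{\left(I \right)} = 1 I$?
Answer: $3672 - 544 i \approx 3672.0 - 544.0 i$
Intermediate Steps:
$r{\left(I \right)} = I$
$a{\left(B,Y \right)} = - 8 B$ ($a{\left(B,Y \right)} = 2 B \left(-4\right) = - 8 B$)
$o{\left(E,c \right)} = \sqrt{-16 + E}$ ($o{\left(E,c \right)} = \sqrt{\left(-8\right) 2 + E} = \sqrt{-16 + E}$)
$\left(\left(-6 - 3\right) 3 + o{\left(r{\left(0 \right)},2^{2} \right)}\right) \left(-136\right) = \left(\left(-6 - 3\right) 3 + \sqrt{-16 + 0}\right) \left(-136\right) = \left(\left(-9\right) 3 + \sqrt{-16}\right) \left(-136\right) = \left(-27 + 4 i\right) \left(-136\right) = 3672 - 544 i$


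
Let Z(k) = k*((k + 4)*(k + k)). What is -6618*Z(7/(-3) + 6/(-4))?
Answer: -583487/18 ≈ -32416.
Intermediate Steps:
Z(k) = 2*k**2*(4 + k) (Z(k) = k*((4 + k)*(2*k)) = k*(2*k*(4 + k)) = 2*k**2*(4 + k))
-6618*Z(7/(-3) + 6/(-4)) = -13236*(7/(-3) + 6/(-4))**2*(4 + (7/(-3) + 6/(-4))) = -13236*(7*(-1/3) + 6*(-1/4))**2*(4 + (7*(-1/3) + 6*(-1/4))) = -13236*(-7/3 - 3/2)**2*(4 + (-7/3 - 3/2)) = -13236*(-23/6)**2*(4 - 23/6) = -13236*529/(36*6) = -6618*529/108 = -583487/18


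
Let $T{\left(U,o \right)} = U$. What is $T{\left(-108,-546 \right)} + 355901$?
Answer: $355793$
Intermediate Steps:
$T{\left(-108,-546 \right)} + 355901 = -108 + 355901 = 355793$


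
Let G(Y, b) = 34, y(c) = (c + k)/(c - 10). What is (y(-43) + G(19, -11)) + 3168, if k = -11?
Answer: 169760/53 ≈ 3203.0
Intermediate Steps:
y(c) = (-11 + c)/(-10 + c) (y(c) = (c - 11)/(c - 10) = (-11 + c)/(-10 + c))
(y(-43) + G(19, -11)) + 3168 = ((-11 - 43)/(-10 - 43) + 34) + 3168 = (-54/(-53) + 34) + 3168 = (-1/53*(-54) + 34) + 3168 = (54/53 + 34) + 3168 = 1856/53 + 3168 = 169760/53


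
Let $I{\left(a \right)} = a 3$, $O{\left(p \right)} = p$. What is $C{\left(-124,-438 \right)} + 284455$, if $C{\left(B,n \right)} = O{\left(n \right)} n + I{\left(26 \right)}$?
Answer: $476377$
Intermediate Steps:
$I{\left(a \right)} = 3 a$
$C{\left(B,n \right)} = 78 + n^{2}$ ($C{\left(B,n \right)} = n n + 3 \cdot 26 = n^{2} + 78 = 78 + n^{2}$)
$C{\left(-124,-438 \right)} + 284455 = \left(78 + \left(-438\right)^{2}\right) + 284455 = \left(78 + 191844\right) + 284455 = 191922 + 284455 = 476377$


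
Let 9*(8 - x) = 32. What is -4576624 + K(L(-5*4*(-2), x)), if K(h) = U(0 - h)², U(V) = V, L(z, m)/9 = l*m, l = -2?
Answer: -4570224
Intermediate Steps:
x = 40/9 (x = 8 - ⅑*32 = 8 - 32/9 = 40/9 ≈ 4.4444)
L(z, m) = -18*m (L(z, m) = 9*(-2*m) = -18*m)
K(h) = h² (K(h) = (0 - h)² = (-h)² = h²)
-4576624 + K(L(-5*4*(-2), x)) = -4576624 + (-18*40/9)² = -4576624 + (-80)² = -4576624 + 6400 = -4570224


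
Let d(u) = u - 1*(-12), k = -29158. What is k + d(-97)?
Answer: -29243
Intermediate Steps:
d(u) = 12 + u (d(u) = u + 12 = 12 + u)
k + d(-97) = -29158 + (12 - 97) = -29158 - 85 = -29243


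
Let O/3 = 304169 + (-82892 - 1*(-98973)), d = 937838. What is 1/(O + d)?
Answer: 1/1898588 ≈ 5.2671e-7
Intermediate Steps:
O = 960750 (O = 3*(304169 + (-82892 - 1*(-98973))) = 3*(304169 + (-82892 + 98973)) = 3*(304169 + 16081) = 3*320250 = 960750)
1/(O + d) = 1/(960750 + 937838) = 1/1898588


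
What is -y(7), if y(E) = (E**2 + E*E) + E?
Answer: -105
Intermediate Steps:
y(E) = E + 2*E**2 (y(E) = (E**2 + E**2) + E = 2*E**2 + E = E + 2*E**2)
-y(7) = -7*(1 + 2*7) = -7*(1 + 14) = -7*15 = -1*105 = -105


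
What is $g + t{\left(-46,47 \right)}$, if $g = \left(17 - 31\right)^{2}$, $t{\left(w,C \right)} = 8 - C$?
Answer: $157$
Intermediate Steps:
$g = 196$ ($g = \left(-14\right)^{2} = 196$)
$g + t{\left(-46,47 \right)} = 196 + \left(8 - 47\right) = 196 - 39 = 157$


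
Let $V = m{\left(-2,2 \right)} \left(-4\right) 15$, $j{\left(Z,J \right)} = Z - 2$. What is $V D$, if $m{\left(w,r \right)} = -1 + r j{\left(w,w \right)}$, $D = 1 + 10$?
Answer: $5940$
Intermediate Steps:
$D = 11$
$j{\left(Z,J \right)} = -2 + Z$
$m{\left(w,r \right)} = -1 + r \left(-2 + w\right)$
$V = 540$ ($V = \left(-1 + 2 \left(-2 - 2\right)\right) \left(-4\right) 15 = \left(-1 + 2 \left(-4\right)\right) \left(-4\right) 15 = \left(-1 - 8\right) \left(-4\right) 15 = \left(-9\right) \left(-4\right) 15 = 36 \cdot 15 = 540$)
$V D = 540 \cdot 11 = 5940$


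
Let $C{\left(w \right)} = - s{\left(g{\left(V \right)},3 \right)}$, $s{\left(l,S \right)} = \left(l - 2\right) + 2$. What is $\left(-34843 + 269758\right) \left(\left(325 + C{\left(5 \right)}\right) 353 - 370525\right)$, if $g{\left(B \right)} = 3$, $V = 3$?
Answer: $-60340031985$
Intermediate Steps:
$s{\left(l,S \right)} = l$ ($s{\left(l,S \right)} = \left(-2 + l\right) + 2 = l$)
$C{\left(w \right)} = -3$ ($C{\left(w \right)} = \left(-1\right) 3 = -3$)
$\left(-34843 + 269758\right) \left(\left(325 + C{\left(5 \right)}\right) 353 - 370525\right) = \left(-34843 + 269758\right) \left(\left(325 - 3\right) 353 - 370525\right) = 234915 \left(322 \cdot 353 - 370525\right) = 234915 \left(113666 - 370525\right) = 234915 \left(-256859\right) = -60340031985$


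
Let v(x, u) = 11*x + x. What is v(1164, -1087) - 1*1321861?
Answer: -1307893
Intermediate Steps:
v(x, u) = 12*x
v(1164, -1087) - 1*1321861 = 12*1164 - 1*1321861 = 13968 - 1321861 = -1307893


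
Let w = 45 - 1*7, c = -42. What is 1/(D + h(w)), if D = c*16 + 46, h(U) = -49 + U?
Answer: -1/637 ≈ -0.0015699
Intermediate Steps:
w = 38 (w = 45 - 7 = 38)
D = -626 (D = -42*16 + 46 = -672 + 46 = -626)
1/(D + h(w)) = 1/(-626 + (-49 + 38)) = 1/(-626 - 11) = 1/(-637) = -1/637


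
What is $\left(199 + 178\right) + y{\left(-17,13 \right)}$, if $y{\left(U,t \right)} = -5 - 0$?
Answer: $372$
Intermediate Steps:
$y{\left(U,t \right)} = -5$ ($y{\left(U,t \right)} = -5 + 0 = -5$)
$\left(199 + 178\right) + y{\left(-17,13 \right)} = \left(199 + 178\right) - 5 = 377 - 5 = 372$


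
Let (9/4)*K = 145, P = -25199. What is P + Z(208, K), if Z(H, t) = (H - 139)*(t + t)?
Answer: -48917/3 ≈ -16306.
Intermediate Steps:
K = 580/9 (K = (4/9)*145 = 580/9 ≈ 64.444)
Z(H, t) = 2*t*(-139 + H) (Z(H, t) = (-139 + H)*(2*t) = 2*t*(-139 + H))
P + Z(208, K) = -25199 + 2*(580/9)*(-139 + 208) = -25199 + 2*(580/9)*69 = -25199 + 26680/3 = -48917/3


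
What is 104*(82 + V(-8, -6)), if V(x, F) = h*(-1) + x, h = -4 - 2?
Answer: 8320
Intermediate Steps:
h = -6
V(x, F) = 6 + x (V(x, F) = -6*(-1) + x = 6 + x)
104*(82 + V(-8, -6)) = 104*(82 + (6 - 8)) = 104*(82 - 2) = 104*80 = 8320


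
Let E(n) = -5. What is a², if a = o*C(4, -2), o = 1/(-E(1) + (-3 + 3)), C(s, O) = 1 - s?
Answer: 9/25 ≈ 0.36000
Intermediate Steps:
o = ⅕ (o = 1/(-1*(-5) + (-3 + 3)) = 1/(5 + 0) = 1/5 = ⅕ ≈ 0.20000)
a = -⅗ (a = (1 - 1*4)/5 = (1 - 4)/5 = (⅕)*(-3) = -⅗ ≈ -0.60000)
a² = (-⅗)² = 9/25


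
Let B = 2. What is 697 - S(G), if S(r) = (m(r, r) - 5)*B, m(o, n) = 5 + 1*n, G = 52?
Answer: 593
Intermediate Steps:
m(o, n) = 5 + n
S(r) = 2*r (S(r) = ((5 + r) - 5)*2 = r*2 = 2*r)
697 - S(G) = 697 - 2*52 = 697 - 1*104 = 697 - 104 = 593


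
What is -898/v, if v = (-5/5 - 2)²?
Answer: -898/9 ≈ -99.778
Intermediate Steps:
v = 9 (v = (-5*⅕ - 2)² = (-1 - 2)² = (-3)² = 9)
-898/v = -898/9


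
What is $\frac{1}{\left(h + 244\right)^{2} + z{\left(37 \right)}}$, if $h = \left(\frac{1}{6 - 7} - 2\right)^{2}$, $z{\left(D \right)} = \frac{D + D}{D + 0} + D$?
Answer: $\frac{1}{64048} \approx 1.5613 \cdot 10^{-5}$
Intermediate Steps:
$z{\left(D \right)} = 2 + D$ ($z{\left(D \right)} = \frac{2 D}{D} + D = 2 + D$)
$h = 9$ ($h = \left(\frac{1}{-1} - 2\right)^{2} = \left(-1 - 2\right)^{2} = \left(-3\right)^{2} = 9$)
$\frac{1}{\left(h + 244\right)^{2} + z{\left(37 \right)}} = \frac{1}{\left(9 + 244\right)^{2} + \left(2 + 37\right)} = \frac{1}{253^{2} + 39} = \frac{1}{64009 + 39} = \frac{1}{64048}$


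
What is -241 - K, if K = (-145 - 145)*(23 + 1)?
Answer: 6719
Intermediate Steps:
K = -6960 (K = -290*24 = -6960)
-241 - K = -241 - 1*(-6960) = -241 + 6960 = 6719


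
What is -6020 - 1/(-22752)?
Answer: -136967039/22752 ≈ -6020.0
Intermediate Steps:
-6020 - 1/(-22752) = -6020 - 1*(-1/22752) = -6020 + 1/22752 = -136967039/22752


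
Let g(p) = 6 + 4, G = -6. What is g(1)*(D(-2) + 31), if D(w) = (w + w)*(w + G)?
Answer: 630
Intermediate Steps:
D(w) = 2*w*(-6 + w) (D(w) = (w + w)*(w - 6) = (2*w)*(-6 + w) = 2*w*(-6 + w))
g(p) = 10
g(1)*(D(-2) + 31) = 10*(2*(-2)*(-6 - 2) + 31) = 10*(2*(-2)*(-8) + 31) = 10*(32 + 31) = 10*63 = 630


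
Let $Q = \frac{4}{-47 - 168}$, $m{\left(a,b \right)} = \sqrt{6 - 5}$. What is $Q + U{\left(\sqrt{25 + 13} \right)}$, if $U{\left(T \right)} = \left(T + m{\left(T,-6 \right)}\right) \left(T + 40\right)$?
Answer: $\frac{16766}{215} + 41 \sqrt{38} \approx 330.72$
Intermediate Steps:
$m{\left(a,b \right)} = 1$ ($m{\left(a,b \right)} = \sqrt{1} = 1$)
$U{\left(T \right)} = \left(1 + T\right) \left(40 + T\right)$ ($U{\left(T \right)} = \left(T + 1\right) \left(T + 40\right) = \left(1 + T\right) \left(40 + T\right)$)
$Q = - \frac{4}{215}$ ($Q = \frac{4}{-215} = 4 \left(- \frac{1}{215}\right) = - \frac{4}{215} \approx -0.018605$)
$Q + U{\left(\sqrt{25 + 13} \right)} = - \frac{4}{215} + \left(40 + \left(\sqrt{25 + 13}\right)^{2} + 41 \sqrt{25 + 13}\right) = - \frac{4}{215} + \left(40 + \left(\sqrt{38}\right)^{2} + 41 \sqrt{38}\right) = - \frac{4}{215} + \left(40 + 38 + 41 \sqrt{38}\right) = - \frac{4}{215} + \left(78 + 41 \sqrt{38}\right) = \frac{16766}{215} + 41 \sqrt{38}$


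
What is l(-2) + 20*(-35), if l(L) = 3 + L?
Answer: -699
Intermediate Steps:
l(-2) + 20*(-35) = (3 - 2) + 20*(-35) = 1 - 700 = -699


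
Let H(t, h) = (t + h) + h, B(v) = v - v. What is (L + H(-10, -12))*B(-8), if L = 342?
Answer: 0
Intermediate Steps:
B(v) = 0
H(t, h) = t + 2*h (H(t, h) = (h + t) + h = t + 2*h)
(L + H(-10, -12))*B(-8) = (342 + (-10 + 2*(-12)))*0 = (342 + (-10 - 24))*0 = (342 - 34)*0 = 308*0 = 0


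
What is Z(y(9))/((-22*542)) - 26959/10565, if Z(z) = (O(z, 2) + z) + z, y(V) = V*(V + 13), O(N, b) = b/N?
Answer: -32238653309/12471728940 ≈ -2.5849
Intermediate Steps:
y(V) = V*(13 + V)
Z(z) = 2*z + 2/z (Z(z) = (2/z + z) + z = (z + 2/z) + z = 2*z + 2/z)
Z(y(9))/((-22*542)) - 26959/10565 = (2*(9*(13 + 9)) + 2/((9*(13 + 9))))/((-22*542)) - 26959/10565 = (2*(9*22) + 2/((9*22)))/(-11924) - 26959*1/10565 = (2*198 + 2/198)*(-1/11924) - 26959/10565 = (396 + 2*(1/198))*(-1/11924) - 26959/10565 = (396 + 1/99)*(-1/11924) - 26959/10565 = (39205/99)*(-1/11924) - 26959/10565 = -39205/1180476 - 26959/10565 = -32238653309/12471728940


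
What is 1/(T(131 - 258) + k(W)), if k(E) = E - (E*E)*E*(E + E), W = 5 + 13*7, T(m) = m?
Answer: -1/169869343 ≈ -5.8869e-9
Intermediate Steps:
W = 96 (W = 5 + 91 = 96)
k(E) = E - 2*E⁴ (k(E) = E - E²*E*2*E = E - E³*2*E = E - 2*E⁴)
1/(T(131 - 258) + k(W)) = 1/((131 - 258) + (96 - 2*96⁴)) = 1/(-127 + (96 - 2*84934656)) = 1/(-127 + (96 - 169869312)) = 1/(-127 - 169869216) = 1/(-169869343) = -1/169869343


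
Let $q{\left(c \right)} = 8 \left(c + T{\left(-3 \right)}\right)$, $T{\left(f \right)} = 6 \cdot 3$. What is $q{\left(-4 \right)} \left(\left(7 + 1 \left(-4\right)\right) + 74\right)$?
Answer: $8624$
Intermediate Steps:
$T{\left(f \right)} = 18$
$q{\left(c \right)} = 144 + 8 c$ ($q{\left(c \right)} = 8 \left(c + 18\right) = 8 \left(18 + c\right) = 144 + 8 c$)
$q{\left(-4 \right)} \left(\left(7 + 1 \left(-4\right)\right) + 74\right) = \left(144 + 8 \left(-4\right)\right) \left(\left(7 + 1 \left(-4\right)\right) + 74\right) = \left(144 - 32\right) \left(\left(7 - 4\right) + 74\right) = 112 \left(3 + 74\right) = 112 \cdot 77 = 8624$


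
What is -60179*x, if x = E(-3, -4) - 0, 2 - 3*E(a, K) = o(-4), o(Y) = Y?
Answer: -120358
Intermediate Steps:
E(a, K) = 2 (E(a, K) = 2/3 - 1/3*(-4) = 2/3 + 4/3 = 2)
x = 2 (x = 2 - 0 = 2 - 1*0 = 2 + 0 = 2)
-60179*x = -60179*2 = -120358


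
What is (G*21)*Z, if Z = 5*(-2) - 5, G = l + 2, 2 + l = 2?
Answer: -630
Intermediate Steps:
l = 0 (l = -2 + 2 = 0)
G = 2 (G = 0 + 2 = 2)
Z = -15 (Z = -10 - 5 = -15)
(G*21)*Z = (2*21)*(-15) = 42*(-15) = -630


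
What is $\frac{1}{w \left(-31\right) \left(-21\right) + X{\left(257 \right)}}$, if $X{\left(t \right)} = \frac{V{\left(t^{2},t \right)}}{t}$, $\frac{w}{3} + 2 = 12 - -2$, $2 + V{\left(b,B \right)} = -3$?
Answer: $\frac{257}{6023047} \approx 4.2669 \cdot 10^{-5}$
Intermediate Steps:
$V{\left(b,B \right)} = -5$ ($V{\left(b,B \right)} = -2 - 3 = -5$)
$w = 36$ ($w = -6 + 3 \left(12 - -2\right) = -6 + 3 \left(12 + 2\right) = -6 + 3 \cdot 14 = -6 + 42 = 36$)
$X{\left(t \right)} = - \frac{5}{t}$
$\frac{1}{w \left(-31\right) \left(-21\right) + X{\left(257 \right)}} = \frac{1}{36 \left(-31\right) \left(-21\right) - \frac{5}{257}} = \frac{1}{\left(-1116\right) \left(-21\right) - \frac{5}{257}} = \frac{1}{23436 - \frac{5}{257}} = \frac{1}{\frac{6023047}{257}} = \frac{257}{6023047}$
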